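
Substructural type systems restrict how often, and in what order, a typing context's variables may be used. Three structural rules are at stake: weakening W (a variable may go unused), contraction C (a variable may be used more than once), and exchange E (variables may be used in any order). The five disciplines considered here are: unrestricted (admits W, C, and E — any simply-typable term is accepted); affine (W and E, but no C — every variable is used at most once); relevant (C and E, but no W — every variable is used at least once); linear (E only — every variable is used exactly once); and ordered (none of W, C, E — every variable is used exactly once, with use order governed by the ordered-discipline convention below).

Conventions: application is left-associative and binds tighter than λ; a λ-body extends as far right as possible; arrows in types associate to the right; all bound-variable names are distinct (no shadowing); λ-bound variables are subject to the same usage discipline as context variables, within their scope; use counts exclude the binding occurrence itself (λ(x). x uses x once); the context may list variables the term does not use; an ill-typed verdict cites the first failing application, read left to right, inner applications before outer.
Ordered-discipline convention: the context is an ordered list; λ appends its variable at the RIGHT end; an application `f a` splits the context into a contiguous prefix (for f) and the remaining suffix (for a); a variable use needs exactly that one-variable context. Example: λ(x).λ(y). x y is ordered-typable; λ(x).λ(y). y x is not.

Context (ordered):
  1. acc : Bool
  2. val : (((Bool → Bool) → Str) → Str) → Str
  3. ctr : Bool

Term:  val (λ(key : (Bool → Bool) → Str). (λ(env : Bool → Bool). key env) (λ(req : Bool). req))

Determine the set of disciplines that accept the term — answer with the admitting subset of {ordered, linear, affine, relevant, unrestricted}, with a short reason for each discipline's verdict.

admitting disciplines: affine, unrestricted
counts: acc ×0, val ×1, ctr ×0, key [bound] ×1, env [bound] ×1, req [bound] ×1
use order (left to right): val, key, env, req
typing: ✓ — Str
ordered: ✗, unused: acc, ctr — weakening required
linear: ✗, unused: acc, ctr — weakening required
affine: ✓, at most one use each (acc, val, ctr, key, env, req)
relevant: ✗, unused: acc, ctr — weakening required
unrestricted: ✓, simply typable at Str; W, C, E all held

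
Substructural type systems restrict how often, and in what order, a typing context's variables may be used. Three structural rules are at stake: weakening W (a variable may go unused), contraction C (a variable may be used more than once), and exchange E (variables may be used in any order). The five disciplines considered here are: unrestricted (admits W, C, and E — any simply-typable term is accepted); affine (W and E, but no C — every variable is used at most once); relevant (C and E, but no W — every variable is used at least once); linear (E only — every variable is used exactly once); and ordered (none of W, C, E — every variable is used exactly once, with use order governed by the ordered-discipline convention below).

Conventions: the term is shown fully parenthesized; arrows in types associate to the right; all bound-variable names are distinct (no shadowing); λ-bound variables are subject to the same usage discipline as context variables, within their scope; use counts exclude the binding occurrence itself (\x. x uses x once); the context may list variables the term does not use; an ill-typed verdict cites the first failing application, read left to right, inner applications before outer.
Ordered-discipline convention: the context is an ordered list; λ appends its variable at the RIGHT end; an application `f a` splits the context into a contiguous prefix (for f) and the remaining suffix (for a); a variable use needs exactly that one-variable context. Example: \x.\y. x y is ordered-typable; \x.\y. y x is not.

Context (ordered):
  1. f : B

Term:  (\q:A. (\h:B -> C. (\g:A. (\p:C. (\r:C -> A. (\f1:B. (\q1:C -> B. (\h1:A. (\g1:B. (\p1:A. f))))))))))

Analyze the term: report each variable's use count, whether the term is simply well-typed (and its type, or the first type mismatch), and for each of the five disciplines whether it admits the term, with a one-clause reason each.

usage: f: 1×; q (λ-bound): 0×; h (λ-bound): 0×; g (λ-bound): 0×; p (λ-bound): 0×; r (λ-bound): 0×; f1 (λ-bound): 0×; q1 (λ-bound): 0×; h1 (λ-bound): 0×; g1 (λ-bound): 0×; p1 (λ-bound): 0×
use order (left to right): f
typing: well-typed — term : A -> (B -> C) -> A -> C -> (C -> A) -> B -> (C -> B) -> A -> B -> A -> B
ordered: ✗, q, h, g, p, r, f1, q1, h1, g1, p1 left unused
linear: ✗, q, h, g, p, r, f1, q1, h1, g1, p1 left unused
affine: ✓, no duplicate uses among f, q, h, g, p, r, f1, q1, h1, g1, p1
relevant: ✗, q, h, g, p, r, f1, q1, h1, g1, p1 left unused
unrestricted: ✓, simply typable at A -> (B -> C) -> A -> C -> (C -> A) -> B -> (C -> B) -> A -> B -> A -> B; W, C, E all held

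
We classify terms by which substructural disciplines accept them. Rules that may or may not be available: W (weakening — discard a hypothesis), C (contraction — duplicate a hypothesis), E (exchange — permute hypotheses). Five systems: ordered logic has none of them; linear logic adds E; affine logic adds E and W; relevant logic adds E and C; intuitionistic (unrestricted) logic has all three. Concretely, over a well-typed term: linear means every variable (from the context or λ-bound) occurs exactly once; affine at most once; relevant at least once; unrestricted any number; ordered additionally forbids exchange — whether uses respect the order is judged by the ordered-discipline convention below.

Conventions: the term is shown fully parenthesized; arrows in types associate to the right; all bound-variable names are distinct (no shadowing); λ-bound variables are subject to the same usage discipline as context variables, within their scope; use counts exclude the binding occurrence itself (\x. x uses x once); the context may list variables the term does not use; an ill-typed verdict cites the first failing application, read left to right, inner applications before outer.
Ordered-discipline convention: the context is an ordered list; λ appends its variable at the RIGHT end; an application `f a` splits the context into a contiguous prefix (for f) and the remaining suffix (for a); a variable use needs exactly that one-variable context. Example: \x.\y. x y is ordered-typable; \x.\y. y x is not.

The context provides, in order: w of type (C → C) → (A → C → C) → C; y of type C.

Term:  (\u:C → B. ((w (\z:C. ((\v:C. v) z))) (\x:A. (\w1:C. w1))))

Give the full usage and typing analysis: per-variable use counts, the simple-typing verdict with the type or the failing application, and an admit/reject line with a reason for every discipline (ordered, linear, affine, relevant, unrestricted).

use counts: w: 1×; y: 0×; u (λ-bound): 0×; z (λ-bound): 1×; v (λ-bound): 1×; x (λ-bound): 0×; w1 (λ-bound): 1×
uses in reading order: w, v, z, w1
typing: the term checks, with type (C → B) → C
ordered ✗ (y, u, x left unused)
linear ✗ (y, u, x left unused)
affine ✓ (w, y, u, z, v, x, w1: no repeats, contraction unneeded)
relevant ✗ (y, u, x left unused)
unrestricted ✓ (type-checks ((C → B) → C) and nothing is barred)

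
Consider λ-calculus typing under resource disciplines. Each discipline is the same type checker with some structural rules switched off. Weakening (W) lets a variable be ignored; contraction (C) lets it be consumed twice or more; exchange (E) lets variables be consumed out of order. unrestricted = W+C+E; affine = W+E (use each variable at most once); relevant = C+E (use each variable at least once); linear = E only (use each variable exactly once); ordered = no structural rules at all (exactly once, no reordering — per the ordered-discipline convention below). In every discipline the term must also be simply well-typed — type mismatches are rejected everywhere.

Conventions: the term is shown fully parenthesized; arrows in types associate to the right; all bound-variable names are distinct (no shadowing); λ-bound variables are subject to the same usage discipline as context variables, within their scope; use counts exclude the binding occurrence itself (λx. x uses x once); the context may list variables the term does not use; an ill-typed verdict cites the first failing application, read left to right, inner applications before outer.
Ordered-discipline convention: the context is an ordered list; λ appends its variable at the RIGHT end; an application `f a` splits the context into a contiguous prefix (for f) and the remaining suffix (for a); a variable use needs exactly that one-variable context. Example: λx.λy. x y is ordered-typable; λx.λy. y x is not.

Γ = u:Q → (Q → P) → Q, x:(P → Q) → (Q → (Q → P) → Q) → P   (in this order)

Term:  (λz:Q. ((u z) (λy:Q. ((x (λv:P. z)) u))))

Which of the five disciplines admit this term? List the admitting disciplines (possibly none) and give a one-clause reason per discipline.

accepted by: unrestricted
counts: u ×2; x ×1; z (λ-bound) ×2; y (λ-bound) ×0; v (λ-bound) ×0
use order (left to right): u, z, x, z, u
typing: well-typed — term : Q → Q
ordered: ✗, uses contraction: u ×2, z ×2; y, v left unused
linear: ✗, uses contraction: u ×2, z ×2; y, v left unused
affine: ✗, uses contraction: u ×2, z ×2
relevant: ✗, y, v left unused
unrestricted: ✓, type-checks (Q → Q) and nothing is barred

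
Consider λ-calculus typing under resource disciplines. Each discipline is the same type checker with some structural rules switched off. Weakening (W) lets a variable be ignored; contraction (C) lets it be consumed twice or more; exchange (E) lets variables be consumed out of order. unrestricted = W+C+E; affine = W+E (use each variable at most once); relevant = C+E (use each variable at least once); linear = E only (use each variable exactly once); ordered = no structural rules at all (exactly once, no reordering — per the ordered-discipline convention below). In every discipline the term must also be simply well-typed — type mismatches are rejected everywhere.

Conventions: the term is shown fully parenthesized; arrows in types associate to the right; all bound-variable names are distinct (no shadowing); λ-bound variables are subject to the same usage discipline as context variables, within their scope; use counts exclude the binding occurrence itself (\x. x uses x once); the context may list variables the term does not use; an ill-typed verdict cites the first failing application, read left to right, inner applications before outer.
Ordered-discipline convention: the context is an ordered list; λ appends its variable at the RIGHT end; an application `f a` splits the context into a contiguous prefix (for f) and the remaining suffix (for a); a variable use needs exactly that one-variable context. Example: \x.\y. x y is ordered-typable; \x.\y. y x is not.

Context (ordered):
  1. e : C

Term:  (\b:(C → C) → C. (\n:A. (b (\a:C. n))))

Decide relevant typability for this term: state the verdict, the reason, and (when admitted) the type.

no — a type mismatch blocks all five
use counts: e: 0, b (λ-bound): 1, n (λ-bound): 1, a (λ-bound): 0
uses in reading order: b, n
typing: ill-typed: an argument C → A mismatches the expected C → C
summary: ordered ✗ · linear ✗ · affine ✗ · relevant ✗ · unrestricted ✗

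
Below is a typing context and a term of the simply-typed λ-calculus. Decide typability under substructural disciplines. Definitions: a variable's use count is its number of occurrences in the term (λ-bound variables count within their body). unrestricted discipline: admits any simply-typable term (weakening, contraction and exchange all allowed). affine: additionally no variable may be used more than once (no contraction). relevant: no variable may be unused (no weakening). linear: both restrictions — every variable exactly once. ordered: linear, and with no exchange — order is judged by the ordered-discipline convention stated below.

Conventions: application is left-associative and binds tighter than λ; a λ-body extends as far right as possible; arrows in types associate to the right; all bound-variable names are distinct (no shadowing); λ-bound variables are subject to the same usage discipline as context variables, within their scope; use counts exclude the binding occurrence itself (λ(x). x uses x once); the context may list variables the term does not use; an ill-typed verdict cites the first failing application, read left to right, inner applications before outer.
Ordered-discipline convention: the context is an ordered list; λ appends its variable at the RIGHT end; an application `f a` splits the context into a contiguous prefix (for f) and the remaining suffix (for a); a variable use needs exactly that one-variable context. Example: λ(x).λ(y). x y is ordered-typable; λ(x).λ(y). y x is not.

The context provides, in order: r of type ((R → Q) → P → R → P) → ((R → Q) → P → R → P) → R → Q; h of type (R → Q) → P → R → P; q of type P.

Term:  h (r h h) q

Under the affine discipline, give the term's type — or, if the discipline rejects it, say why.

not well-typed under affine — h ×3 used more than once (contraction)
counts: r: 1×, h: 3×, q: 1×
use order (left to right): h, r, h, h, q
typing: well-typed at R → P
all disciplines: ordered ✗, linear ✗, affine ✗, relevant ✓, unrestricted ✓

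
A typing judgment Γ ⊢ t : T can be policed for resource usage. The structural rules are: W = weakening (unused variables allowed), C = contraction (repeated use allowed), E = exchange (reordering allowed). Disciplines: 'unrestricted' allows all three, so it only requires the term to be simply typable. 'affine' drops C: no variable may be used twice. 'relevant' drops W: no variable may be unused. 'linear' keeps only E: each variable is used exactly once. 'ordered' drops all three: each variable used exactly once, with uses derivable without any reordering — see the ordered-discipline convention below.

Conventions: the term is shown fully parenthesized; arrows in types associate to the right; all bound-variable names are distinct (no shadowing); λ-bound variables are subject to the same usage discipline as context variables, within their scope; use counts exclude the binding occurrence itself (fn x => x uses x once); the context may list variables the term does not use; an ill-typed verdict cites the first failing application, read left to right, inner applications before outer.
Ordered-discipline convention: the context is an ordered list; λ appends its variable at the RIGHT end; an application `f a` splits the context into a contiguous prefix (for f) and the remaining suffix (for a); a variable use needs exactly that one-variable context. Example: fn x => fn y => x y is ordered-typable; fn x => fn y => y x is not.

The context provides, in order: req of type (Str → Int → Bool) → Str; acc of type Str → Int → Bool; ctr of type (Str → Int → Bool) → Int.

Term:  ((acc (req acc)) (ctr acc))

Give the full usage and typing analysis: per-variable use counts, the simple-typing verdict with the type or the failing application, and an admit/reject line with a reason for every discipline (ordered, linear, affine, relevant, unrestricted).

usage: req: 1, acc: 3, ctr: 1
use order (left to right): acc, req, acc, ctr, acc
typing: ✓ — Bool
ordered ✗ (needs contraction — acc ×3)
linear ✗ (needs contraction — acc ×3)
affine ✗ (needs contraction — acc ×3)
relevant ✓ (req, acc, ctr: all used, weakening unneeded)
unrestricted ✓ (type-checks (Bool) and nothing is barred)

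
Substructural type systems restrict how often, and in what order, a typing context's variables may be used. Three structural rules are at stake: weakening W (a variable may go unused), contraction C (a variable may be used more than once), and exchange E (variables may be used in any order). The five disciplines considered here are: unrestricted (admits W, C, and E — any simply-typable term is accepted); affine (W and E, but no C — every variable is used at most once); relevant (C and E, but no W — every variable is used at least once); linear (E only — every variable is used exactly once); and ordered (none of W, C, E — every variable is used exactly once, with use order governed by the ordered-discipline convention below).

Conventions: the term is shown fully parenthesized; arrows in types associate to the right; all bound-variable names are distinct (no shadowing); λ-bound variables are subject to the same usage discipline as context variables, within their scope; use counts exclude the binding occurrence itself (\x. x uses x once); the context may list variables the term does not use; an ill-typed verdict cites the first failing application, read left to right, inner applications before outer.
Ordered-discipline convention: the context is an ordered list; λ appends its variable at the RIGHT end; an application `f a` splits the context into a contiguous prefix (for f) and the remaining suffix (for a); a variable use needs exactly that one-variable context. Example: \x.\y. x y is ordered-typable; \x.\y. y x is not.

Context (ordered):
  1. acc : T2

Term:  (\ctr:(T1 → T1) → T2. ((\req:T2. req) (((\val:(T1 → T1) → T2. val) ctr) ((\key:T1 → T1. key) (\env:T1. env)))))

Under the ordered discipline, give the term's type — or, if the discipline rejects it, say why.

not well-typed under ordered — unused: acc — weakening required
variable uses: acc: 0; ctr (bound): 1; req (bound): 1; val (bound): 1; key (bound): 1; env (bound): 1
uses in reading order: req, val, ctr, key, env
typing: the term checks, with type ((T1 → T1) → T2) → T2
per-discipline verdicts: ordered ✗ · linear ✗ · affine ✓ · relevant ✗ · unrestricted ✓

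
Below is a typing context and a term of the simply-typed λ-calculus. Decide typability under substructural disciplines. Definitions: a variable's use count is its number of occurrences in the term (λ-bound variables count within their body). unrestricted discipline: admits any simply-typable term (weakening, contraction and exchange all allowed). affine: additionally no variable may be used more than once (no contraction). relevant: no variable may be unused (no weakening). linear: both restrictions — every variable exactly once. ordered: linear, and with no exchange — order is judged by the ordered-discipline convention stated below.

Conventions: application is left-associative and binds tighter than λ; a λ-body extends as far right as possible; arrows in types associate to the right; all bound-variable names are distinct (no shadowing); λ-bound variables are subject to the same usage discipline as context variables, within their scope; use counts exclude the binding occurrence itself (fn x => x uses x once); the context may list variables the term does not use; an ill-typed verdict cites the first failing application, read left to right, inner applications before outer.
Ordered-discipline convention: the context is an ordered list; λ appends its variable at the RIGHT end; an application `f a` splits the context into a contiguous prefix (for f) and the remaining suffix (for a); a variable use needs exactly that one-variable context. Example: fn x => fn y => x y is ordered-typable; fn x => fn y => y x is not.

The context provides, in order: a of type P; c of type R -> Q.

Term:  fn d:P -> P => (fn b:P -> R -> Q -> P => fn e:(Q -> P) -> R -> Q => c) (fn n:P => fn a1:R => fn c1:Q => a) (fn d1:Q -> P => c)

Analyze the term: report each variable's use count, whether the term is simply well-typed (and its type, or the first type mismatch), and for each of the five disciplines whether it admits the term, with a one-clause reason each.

use counts: a=1; c=2; d (bound)=0; b (bound)=0; e (bound)=0; n (bound)=0; a1 (bound)=0; c1 (bound)=0; d1 (bound)=0
left-to-right use order: c, a, c
typing: well-typed — term : (P -> P) -> R -> Q
ordered: ✗, needs contraction — c ×2; d, b, e, n, a1, c1, d1 left unused
linear: ✗, needs contraction — c ×2; d, b, e, n, a1, c1, d1 left unused
affine: ✗, needs contraction — c ×2
relevant: ✗, d, b, e, n, a1, c1, d1 left unused
unrestricted: ✓, simply typable at (P -> P) -> R -> Q; W, C, E all held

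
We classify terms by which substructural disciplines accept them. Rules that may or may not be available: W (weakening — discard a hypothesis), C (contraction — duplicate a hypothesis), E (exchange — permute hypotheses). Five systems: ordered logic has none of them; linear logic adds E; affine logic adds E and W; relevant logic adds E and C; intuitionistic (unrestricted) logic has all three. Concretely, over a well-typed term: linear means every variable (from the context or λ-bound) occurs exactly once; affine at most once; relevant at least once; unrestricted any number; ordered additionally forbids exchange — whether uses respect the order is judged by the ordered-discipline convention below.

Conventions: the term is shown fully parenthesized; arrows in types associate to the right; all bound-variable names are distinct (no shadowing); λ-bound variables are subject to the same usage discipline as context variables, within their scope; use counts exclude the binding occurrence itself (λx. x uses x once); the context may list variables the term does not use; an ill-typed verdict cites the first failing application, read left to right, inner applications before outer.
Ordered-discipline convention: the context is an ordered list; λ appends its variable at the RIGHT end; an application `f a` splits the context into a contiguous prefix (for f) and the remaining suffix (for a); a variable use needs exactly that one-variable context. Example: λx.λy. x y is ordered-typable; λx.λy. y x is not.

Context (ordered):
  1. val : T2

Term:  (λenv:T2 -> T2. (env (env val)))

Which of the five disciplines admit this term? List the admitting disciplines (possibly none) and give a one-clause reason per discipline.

accepted by: relevant, unrestricted
counts: val: 1; env [bound]: 2
use order (left to right): env, env, val
typing: well-typed — term : (T2 -> T2) -> T2
ordered: ✗ — repeated use of env ×2
linear: ✗ — repeated use of env ×2
affine: ✗ — repeated use of env ×2
relevant: ✓ — none of val, env goes unused
unrestricted: ✓ — type-checks ((T2 -> T2) -> T2) and nothing is barred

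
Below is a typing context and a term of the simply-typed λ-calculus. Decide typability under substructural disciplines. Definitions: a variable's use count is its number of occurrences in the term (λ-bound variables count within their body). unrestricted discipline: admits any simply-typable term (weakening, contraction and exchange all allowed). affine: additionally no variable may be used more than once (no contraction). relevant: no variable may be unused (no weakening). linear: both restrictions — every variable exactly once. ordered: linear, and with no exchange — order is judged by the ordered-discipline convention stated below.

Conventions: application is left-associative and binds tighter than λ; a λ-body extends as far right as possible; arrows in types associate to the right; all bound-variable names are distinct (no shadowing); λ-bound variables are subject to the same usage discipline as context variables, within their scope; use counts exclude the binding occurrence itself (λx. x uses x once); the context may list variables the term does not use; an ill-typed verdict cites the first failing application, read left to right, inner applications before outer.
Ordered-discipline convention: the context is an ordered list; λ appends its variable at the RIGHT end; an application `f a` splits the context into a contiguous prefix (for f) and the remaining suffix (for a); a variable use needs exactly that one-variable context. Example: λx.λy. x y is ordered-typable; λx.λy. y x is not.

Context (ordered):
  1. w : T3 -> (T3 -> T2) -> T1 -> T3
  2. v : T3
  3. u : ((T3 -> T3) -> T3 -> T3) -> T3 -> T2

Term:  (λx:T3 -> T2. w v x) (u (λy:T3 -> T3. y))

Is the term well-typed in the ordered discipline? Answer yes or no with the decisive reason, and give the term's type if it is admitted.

yes — one use each (w, v, u, x, y); ordered split holds; term : T1 -> T3
counts: w: 1, v: 1, u: 1, x [bound]: 1, y [bound]: 1
left-to-right use order: w, v, x, u, y
typing: well-typed at T1 -> T3
per-discipline verdicts: ordered ✓, linear ✓, affine ✓, relevant ✓, unrestricted ✓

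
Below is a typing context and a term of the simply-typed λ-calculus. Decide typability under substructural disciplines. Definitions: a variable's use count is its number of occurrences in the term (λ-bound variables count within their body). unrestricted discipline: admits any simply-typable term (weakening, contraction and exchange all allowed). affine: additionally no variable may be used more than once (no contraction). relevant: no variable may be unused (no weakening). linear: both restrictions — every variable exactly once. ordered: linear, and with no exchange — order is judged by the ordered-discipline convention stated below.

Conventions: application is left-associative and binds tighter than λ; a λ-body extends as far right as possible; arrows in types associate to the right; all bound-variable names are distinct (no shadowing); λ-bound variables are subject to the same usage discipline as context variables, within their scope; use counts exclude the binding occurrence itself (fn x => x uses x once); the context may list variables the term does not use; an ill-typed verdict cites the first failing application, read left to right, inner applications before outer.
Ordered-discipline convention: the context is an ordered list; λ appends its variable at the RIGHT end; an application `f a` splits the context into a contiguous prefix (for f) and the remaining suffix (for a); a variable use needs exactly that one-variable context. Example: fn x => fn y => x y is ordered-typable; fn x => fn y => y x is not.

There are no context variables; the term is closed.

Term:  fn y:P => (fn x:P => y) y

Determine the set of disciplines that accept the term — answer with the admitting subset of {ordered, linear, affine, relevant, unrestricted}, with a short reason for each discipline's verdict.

admitted in: unrestricted
variable uses: y [bound] ×2; x [bound] ×0
uses in reading order: y, y
typing: ✓ — P -> P
ordered: ✗ — needs contraction — y ×2; unused: x — weakening required
linear: ✗ — needs contraction — y ×2; unused: x — weakening required
affine: ✗ — needs contraction — y ×2
relevant: ✗ — unused: x — weakening required
unrestricted: ✓ — type-checks (P -> P) and nothing is barred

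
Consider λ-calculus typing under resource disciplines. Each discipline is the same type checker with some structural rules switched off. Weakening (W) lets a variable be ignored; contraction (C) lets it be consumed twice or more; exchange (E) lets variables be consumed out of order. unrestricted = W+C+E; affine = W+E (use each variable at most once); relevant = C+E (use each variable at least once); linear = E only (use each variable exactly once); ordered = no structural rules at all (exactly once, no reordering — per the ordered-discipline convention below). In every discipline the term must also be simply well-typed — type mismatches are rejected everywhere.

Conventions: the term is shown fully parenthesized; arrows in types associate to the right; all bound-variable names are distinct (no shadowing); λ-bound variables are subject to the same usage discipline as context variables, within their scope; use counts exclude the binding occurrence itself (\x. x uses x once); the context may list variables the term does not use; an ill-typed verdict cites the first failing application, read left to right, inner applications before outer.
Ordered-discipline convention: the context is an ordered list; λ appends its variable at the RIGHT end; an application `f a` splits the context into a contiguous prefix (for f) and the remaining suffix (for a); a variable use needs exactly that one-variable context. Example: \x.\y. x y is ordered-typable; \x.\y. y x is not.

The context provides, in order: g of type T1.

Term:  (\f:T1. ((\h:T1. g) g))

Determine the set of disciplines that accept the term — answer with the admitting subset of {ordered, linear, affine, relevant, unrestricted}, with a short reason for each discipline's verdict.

admitting disciplines: unrestricted
use counts: g ×2; f (bound) ×0; h (bound) ×0
uses in reading order: g, g
typing: well-typed — term : T1 -> T1
ordered: ✗, needs contraction — g ×2; unused: f, h — weakening required
linear: ✗, needs contraction — g ×2; unused: f, h — weakening required
affine: ✗, needs contraction — g ×2
relevant: ✗, unused: f, h — weakening required
unrestricted: ✓, simply typable at T1 -> T1; W, C, E all held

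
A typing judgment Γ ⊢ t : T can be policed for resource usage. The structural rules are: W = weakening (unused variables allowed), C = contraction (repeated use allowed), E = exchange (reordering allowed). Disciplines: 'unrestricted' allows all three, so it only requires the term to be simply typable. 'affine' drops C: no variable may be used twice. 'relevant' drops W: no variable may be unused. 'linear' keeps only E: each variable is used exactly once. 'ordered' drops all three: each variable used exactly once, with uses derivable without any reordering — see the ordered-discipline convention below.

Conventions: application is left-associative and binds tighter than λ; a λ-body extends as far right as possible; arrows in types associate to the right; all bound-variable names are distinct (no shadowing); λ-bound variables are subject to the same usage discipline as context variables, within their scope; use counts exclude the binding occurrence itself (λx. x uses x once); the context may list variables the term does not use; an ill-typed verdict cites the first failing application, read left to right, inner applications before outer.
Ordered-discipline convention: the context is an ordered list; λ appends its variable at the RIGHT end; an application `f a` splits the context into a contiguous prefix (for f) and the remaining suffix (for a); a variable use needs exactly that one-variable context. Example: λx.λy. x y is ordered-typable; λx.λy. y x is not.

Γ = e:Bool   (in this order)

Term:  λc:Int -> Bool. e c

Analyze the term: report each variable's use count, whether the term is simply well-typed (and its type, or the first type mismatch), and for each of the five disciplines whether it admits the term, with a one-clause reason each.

use counts: e=1; c [bound]=1
use order (left to right): e, c
typing: ill-typed: non-function type Bool applied to an argument
ordered ✗ (not simply typable)
linear ✗ (fails simple typing)
affine ✗ (a type mismatch blocks all five)
relevant ✗ (the type mismatch rejects it)
unrestricted ✗ (not simply typable)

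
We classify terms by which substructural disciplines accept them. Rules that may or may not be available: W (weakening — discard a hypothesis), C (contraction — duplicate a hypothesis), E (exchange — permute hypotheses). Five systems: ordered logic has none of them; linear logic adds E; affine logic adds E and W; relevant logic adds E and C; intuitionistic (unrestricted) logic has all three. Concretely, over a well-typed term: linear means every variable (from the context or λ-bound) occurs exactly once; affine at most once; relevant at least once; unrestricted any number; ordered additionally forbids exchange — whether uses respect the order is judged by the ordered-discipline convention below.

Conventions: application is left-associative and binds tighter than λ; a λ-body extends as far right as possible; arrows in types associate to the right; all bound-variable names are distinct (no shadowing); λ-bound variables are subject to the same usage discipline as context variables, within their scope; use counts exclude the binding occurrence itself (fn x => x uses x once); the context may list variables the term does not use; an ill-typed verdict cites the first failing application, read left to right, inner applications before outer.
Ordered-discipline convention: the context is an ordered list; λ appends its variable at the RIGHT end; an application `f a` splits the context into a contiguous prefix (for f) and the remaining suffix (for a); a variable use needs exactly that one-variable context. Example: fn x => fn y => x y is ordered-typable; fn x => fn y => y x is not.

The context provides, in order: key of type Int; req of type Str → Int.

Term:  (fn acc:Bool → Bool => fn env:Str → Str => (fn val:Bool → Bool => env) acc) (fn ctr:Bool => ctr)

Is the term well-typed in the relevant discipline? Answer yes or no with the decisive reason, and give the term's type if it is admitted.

no — needs weakening: key, req, val unused
variable uses: key: 0×; req: 0×; acc [bound]: 1×; env [bound]: 1×; val [bound]: 0×; ctr [bound]: 1×
use order (left to right): env, acc, ctr
typing: the term checks, with type (Str → Str) → Str → Str
per-discipline verdicts: ordered ✗, linear ✗, affine ✓, relevant ✗, unrestricted ✓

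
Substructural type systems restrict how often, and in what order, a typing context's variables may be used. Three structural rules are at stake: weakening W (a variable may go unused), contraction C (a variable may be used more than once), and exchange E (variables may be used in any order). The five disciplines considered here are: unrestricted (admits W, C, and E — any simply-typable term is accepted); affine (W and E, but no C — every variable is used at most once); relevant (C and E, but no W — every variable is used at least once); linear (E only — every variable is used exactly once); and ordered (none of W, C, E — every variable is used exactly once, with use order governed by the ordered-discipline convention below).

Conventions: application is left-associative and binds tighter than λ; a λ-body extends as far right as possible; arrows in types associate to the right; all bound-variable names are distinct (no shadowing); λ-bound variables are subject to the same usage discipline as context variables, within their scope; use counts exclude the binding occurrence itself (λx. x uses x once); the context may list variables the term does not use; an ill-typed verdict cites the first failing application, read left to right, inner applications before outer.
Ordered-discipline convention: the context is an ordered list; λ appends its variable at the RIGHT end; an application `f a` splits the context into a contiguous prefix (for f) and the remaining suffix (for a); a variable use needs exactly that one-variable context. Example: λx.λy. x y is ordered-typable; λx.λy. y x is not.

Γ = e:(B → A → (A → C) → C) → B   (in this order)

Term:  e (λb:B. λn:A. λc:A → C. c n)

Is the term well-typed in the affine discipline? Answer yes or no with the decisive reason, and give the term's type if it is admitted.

yes — no duplicate uses among e, b, n, c; term : B
counts: e: 1; b [bound]: 0; n [bound]: 1; c [bound]: 1
uses in reading order: e, c, n
typing: ✓ — B
summary: ordered ✗, linear ✗, affine ✓, relevant ✗, unrestricted ✓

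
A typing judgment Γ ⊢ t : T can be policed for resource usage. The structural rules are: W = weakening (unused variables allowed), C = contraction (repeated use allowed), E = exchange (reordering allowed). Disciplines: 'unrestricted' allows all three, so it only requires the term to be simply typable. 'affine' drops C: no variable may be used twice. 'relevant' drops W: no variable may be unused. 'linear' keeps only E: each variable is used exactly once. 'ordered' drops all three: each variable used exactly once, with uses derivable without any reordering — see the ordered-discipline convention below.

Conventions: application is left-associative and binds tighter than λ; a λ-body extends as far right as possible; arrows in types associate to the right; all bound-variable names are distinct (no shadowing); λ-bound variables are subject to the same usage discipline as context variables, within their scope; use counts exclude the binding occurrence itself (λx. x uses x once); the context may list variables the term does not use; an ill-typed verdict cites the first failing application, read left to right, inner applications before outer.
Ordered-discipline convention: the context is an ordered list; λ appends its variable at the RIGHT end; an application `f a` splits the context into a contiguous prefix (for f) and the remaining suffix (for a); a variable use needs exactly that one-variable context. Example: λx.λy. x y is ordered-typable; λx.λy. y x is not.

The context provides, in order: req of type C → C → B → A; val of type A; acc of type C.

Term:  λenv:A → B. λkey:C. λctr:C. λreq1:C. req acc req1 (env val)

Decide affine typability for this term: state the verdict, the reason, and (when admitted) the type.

yes — at most one use each (req, val, acc, env, key, ctr, req1); term : (A → B) → C → C → C → A
use counts: req: 1×; val: 1×; acc: 1×; env (bound): 1×; key (bound): 0×; ctr (bound): 0×; req1 (bound): 1×
uses in reading order: req, acc, req1, env, val
typing: well-typed at (A → B) → C → C → C → A
all disciplines: ordered ✗; linear ✗; affine ✓; relevant ✗; unrestricted ✓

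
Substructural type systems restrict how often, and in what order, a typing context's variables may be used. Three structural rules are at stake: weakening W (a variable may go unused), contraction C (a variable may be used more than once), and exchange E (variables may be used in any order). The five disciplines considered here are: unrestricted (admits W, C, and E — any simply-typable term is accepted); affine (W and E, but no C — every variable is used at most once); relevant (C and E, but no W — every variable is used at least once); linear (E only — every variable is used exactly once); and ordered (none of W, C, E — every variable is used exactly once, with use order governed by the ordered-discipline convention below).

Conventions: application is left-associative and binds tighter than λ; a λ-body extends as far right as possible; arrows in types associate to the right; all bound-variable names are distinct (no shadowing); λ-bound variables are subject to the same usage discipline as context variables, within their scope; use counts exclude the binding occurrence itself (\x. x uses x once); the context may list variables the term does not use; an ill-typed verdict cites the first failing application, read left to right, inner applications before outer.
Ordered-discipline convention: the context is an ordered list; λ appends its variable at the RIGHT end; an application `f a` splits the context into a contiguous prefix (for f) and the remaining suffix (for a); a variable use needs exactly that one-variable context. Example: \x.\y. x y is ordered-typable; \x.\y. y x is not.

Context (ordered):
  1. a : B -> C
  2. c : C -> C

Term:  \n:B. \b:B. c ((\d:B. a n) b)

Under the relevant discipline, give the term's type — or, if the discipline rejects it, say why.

not well-typed under relevant — unused: d — weakening required
counts: a: 1; c: 1; n (bound): 1; b (bound): 1; d (bound): 0
order of uses: c, a, n, b
typing: ✓ — B -> B -> C
per-discipline verdicts: ordered ✗, linear ✗, affine ✓, relevant ✗, unrestricted ✓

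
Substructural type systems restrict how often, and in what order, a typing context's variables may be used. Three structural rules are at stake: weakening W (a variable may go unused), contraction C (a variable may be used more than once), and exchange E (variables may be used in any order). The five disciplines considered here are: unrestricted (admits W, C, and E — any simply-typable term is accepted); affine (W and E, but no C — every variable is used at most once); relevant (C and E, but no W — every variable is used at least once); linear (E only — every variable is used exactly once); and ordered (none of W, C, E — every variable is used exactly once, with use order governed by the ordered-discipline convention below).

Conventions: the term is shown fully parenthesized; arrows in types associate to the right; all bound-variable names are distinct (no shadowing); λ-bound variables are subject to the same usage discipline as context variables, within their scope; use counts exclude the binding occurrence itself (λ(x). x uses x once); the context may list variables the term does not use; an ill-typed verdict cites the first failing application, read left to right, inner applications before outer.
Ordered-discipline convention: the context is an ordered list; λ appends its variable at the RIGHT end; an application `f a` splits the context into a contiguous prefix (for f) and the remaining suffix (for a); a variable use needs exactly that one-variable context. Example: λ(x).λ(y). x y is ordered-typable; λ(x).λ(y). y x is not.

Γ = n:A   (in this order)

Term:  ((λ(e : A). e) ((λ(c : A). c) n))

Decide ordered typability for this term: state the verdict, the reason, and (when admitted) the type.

yes — n, e, c: once each, no exchange needed; term : A
use counts: n: 1; e (λ-bound): 1; c (λ-bound): 1
uses in reading order: e, c, n
typing: ✓ — A
all disciplines: ordered ✓ · linear ✓ · affine ✓ · relevant ✓ · unrestricted ✓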